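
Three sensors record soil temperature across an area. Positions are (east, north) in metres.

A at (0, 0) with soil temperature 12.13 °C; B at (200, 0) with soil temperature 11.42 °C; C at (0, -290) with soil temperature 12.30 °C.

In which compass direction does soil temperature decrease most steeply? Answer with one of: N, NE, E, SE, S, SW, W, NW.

E

∂T/∂x = (11.42 − 12.13) / (200 − 0) = -0.003550
∂T/∂y = (12.30 − 12.13) / (-290 − 0) = -0.0005862
Steepest decrease is along −∇f = (+0.003550 E, +0.0005862 N) → east.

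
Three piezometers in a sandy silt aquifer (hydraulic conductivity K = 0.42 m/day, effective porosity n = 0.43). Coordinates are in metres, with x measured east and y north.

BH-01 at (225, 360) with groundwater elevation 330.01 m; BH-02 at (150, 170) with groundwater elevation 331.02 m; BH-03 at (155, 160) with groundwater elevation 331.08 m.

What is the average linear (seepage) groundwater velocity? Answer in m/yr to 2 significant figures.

2.0 m/yr

Taking BH-01 as reference: BH-02−BH-01 = (-75, -190, +1.01); BH-03−BH-01 = (-70, -200, +1.07).
Solve a·Δx + b·Δy = Δh: det = (-75)·(-200) − (-70)·(-190) = 1700.
∂h/∂x = [(+1.01)·(-200) − (+1.07)·(-190)] / 1700 = +0.0007647
∂h/∂y = [(-75)·(+1.07) − (-70)·(+1.01)] / 1700 = -0.005618
|∇h| = √(0.0007647² + -0.005618²) = 0.00567
Seepage velocity v = K·i/n = 0.42 × 0.00567 / 0.43 = 0.005538 m/day = 2.023 m/yr.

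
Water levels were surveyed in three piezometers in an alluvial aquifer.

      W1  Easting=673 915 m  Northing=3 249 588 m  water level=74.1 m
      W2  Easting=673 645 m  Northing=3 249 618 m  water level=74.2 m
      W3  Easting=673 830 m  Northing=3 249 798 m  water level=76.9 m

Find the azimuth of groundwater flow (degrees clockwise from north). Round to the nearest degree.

185°

Differences from W1: to W2 (Δx, Δy, Δh) = (-270, 30, +0.1); to W3 = (-85, 210, +2.8).
Determinant of the coordinate differences = (-270)·210 − (-85)·30 = -54150.
∂h/∂x = [(+0.1)·210 − (+2.8)·30] / -54150 = +0.001163
∂h/∂y = [(-270)·(+2.8) − (-85)·(+0.1)] / -54150 = +0.01380
Flow direction (−∇h) has components (-0.001163 E, -0.01380 N).
Azimuth = atan2(E, N) = atan2(-0.001163, -0.01380) = 184.8° ≈ 185°.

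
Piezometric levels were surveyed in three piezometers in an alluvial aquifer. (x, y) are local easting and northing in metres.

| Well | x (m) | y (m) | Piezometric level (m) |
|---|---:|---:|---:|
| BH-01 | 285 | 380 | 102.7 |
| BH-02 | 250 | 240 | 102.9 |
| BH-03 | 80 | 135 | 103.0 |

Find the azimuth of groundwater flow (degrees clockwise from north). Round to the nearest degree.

347°

Three-point gradient (reference BH-01): Δ to BH-02 = (-35, -140, +0.2), Δ to BH-03 = (-205, -245, +0.3).
∂h/∂x = +0.0003478, ∂h/∂y = -0.001516 (det = -20125).
Flow direction (−∇h) has components (-0.0003478 E, +0.001516 N).
Azimuth = atan2(E, N) = atan2(-0.0003478, +0.001516) = 347.1° ≈ 347°.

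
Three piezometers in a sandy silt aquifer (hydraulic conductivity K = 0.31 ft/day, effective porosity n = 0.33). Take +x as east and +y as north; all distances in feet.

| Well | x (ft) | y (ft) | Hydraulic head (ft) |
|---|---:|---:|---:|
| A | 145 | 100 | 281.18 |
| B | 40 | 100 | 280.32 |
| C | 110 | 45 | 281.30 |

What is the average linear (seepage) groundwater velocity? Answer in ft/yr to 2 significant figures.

Differences from A: to B (Δx, Δy, Δh) = (-105, 0, -0.86); to C = (-35, -55, +0.12).
Solve a·Δx + b·Δy = Δh: det = (-105)·(-55) − (-35)·0 = 5775.
∂h/∂x = [(-0.86)·(-55) − (+0.12)·0] / 5775 = +0.008190
∂h/∂y = [(-105)·(+0.12) − (-35)·(-0.86)] / 5775 = -0.007394
|∇h| = √(0.008190² + -0.007394²) = 0.01103
Seepage velocity v = K·i/n = 0.31 × 0.01103 / 0.33 = 0.01036 ft/day = 3.784 ft/yr.

3.8 ft/yr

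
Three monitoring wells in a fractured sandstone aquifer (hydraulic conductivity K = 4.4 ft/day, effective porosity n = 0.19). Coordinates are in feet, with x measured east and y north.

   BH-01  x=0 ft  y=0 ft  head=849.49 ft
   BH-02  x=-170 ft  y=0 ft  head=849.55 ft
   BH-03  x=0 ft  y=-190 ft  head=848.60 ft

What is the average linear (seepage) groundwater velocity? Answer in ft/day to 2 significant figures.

0.11 ft/day

∂h/∂x = (849.55 − 849.49) / (-170 − 0) = -0.0003529
∂h/∂y = (848.60 − 849.49) / (-190 − 0) = +0.004684
|∇h| = √(-0.0003529² + 0.004684²) = 0.004697
Seepage velocity v = K·i/n = 4.4 × 0.004697 / 0.19 = 0.1088 ft/day.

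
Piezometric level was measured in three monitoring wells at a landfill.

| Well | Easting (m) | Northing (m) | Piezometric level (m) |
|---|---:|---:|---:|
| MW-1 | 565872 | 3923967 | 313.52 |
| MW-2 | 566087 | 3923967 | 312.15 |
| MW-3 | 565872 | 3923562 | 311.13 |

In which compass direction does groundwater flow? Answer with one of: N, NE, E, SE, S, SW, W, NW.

∂h/∂x = (312.15 − 313.52) / (566087 − 565872) = -0.006372
∂h/∂y = (311.13 − 313.52) / (3923562 − 3923967) = +0.005901
Flow = −∇h = (+0.006372 east, -0.005901 north), which points southeast.

SE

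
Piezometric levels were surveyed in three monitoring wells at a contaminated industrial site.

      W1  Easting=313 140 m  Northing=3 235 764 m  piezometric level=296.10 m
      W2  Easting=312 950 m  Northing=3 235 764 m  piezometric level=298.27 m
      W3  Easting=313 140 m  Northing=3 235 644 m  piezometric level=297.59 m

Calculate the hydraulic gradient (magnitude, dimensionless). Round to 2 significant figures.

∂h/∂x = (298.27 − 296.10) / (312950 − 313140) = -0.01142
∂h/∂y = (297.59 − 296.10) / (3235644 − 3235764) = -0.01242
|∇h| = √(-0.01142² + -0.01242²) = 0.01687

0.017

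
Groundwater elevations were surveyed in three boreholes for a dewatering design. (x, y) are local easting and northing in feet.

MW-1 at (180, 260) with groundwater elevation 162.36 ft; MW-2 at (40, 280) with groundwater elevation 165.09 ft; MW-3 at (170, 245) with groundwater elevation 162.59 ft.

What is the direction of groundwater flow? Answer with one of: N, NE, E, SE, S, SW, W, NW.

Taking MW-1 as reference: MW-2−MW-1 = (-140, 20, +2.73); MW-3−MW-1 = (-10, -15, +0.23).
Determinant of the coordinate differences = (-140)·(-15) − (-10)·20 = 2300.
∂h/∂x = [(+2.73)·(-15) − (+0.23)·20] / 2300 = -0.01980
∂h/∂y = [(-140)·(+0.23) − (-10)·(+2.73)] / 2300 = -0.002130
Flow = −∇h = (+0.01980 east, +0.002130 north), which points east.

E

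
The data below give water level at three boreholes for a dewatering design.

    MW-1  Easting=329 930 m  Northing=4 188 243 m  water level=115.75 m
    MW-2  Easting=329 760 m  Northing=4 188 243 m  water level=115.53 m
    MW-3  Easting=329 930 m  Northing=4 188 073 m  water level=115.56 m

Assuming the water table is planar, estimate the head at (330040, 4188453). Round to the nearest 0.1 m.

∂h/∂x = (115.53 − 115.75) / (329760 − 329930) = +0.001294
∂h/∂y = (115.56 − 115.75) / (4188073 − 4188243) = +0.001118
h(330040, 4188453) = 115.75 + (+0.001294)·(110) + (+0.001118)·(210) = 115.75 +0.142 +0.235 = 116.127 m.

116.1 m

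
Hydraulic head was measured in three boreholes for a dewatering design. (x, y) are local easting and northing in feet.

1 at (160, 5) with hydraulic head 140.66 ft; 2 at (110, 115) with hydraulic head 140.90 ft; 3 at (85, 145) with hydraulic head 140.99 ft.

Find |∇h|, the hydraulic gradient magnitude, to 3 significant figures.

Three-point gradient (reference 1): Δ to 2 = (-50, 110, +0.24), Δ to 3 = (-75, 140, +0.33).
∂h/∂x = -0.002160, ∂h/∂y = +0.001200 (det = 1250).
|∇h| = √(-0.002160² + 0.001200²) = 0.002471

0.00247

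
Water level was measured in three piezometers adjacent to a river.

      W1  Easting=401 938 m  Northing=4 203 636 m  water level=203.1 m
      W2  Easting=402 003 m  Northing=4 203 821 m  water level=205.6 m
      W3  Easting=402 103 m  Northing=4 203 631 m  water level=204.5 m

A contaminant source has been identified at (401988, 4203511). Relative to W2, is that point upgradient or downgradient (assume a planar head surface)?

Three-point gradient (reference W1): Δ to W2 = (65, 185, +2.5), Δ to W3 = (165, -5, +1.4).
∂h/∂x = +0.008801, ∂h/∂y = +0.01042 (det = -30850).
Head at (401988, 4203511) = 203.1 + (+0.008801)·(50) + (+0.01042)·(-125) = 202.24 m.
That is lower than the 205.6 m at W2, so the point is downgradient.

downgradient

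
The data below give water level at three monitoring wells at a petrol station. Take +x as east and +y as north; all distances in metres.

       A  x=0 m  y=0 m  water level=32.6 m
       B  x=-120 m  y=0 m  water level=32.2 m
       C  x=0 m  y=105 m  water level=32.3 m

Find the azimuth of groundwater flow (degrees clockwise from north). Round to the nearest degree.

311°

∂h/∂x = (32.2 − 32.6) / (-120 − 0) = +0.003333
∂h/∂y = (32.3 − 32.6) / (105 − 0) = -0.002857
Flow direction (−∇h) has components (-0.003333 E, +0.002857 N).
Azimuth = atan2(E, N) = atan2(-0.003333, +0.002857) = 310.6° ≈ 311°.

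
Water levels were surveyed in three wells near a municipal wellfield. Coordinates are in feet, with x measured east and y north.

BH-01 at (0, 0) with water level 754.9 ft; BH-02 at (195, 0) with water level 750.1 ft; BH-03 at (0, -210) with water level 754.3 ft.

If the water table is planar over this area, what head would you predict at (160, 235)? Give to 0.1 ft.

∂h/∂x = (750.1 − 754.9) / (195 − 0) = -0.02462
∂h/∂y = (754.3 − 754.9) / (-210 − 0) = +0.002857
h(160, 235) = 754.9 + (-0.02462)·(160) + (+0.002857)·(235) = 754.9 -3.938 +0.671 = 751.633 ft.

751.6 ft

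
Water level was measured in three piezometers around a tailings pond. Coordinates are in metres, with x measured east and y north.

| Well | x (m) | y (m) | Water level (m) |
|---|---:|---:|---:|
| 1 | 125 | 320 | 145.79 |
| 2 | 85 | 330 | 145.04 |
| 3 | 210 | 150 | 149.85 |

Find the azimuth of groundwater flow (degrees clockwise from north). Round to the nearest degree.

319°

With h = a·x + b·y + c and 1 as origin, the differences give:
  (-40)·a + 10·b = -0.75
  85·a + (-170)·b = +4.06
Eliminate b (×(-170) and ×10, subtract): 5950·a = 86.900 → a = ∂h/∂x = +0.01461
Back-substitute: b = ∂h/∂y = -0.01658.
Flow direction (−∇h) has components (-0.01461 E, +0.01658 N).
Azimuth = atan2(E, N) = atan2(-0.01461, +0.01658) = 318.6° ≈ 319°.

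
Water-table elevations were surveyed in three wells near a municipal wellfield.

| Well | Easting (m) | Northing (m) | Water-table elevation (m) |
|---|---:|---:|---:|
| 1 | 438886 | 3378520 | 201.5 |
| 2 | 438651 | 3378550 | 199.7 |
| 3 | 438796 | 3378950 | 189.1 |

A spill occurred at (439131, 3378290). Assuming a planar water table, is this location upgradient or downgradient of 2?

With h = a·x + b·y + c and 1 as origin, the differences give:
  (-235)·a + 30·b = -1.8
  (-90)·a + 430·b = -12.4
Eliminate b (×430 and ×30, subtract): -98350·a = -402.00 → a = ∂h/∂x = +0.004087
Back-substitute: b = ∂h/∂y = -0.02798.
Head at (439131, 3378290) = 201.5 + (+0.004087)·(245) + (-0.02798)·(-230) = 208.94 m.
That is higher than the 199.7 m at 2, so the point is upgradient.

upgradient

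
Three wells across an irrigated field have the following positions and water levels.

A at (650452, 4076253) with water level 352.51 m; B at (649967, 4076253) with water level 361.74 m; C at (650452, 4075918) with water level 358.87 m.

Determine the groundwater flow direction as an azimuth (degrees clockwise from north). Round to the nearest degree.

∂h/∂x = (361.74 − 352.51) / (649967 − 650452) = -0.01903
∂h/∂y = (358.87 − 352.51) / (4075918 − 4076253) = -0.01899
Flow direction (−∇h) has components (+0.01903 E, +0.01899 N).
Azimuth = atan2(E, N) = atan2(+0.01903, +0.01899) = 45.1° ≈ 045°.

045°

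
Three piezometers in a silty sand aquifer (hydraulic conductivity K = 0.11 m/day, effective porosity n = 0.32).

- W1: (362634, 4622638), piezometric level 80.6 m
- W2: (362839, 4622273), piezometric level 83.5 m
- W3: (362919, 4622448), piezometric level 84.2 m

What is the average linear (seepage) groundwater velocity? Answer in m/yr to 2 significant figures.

1.5 m/yr

Differences from W1: to W2 (Δx, Δy, Δh) = (205, -365, +2.9); to W3 = (285, -190, +3.6).
Determinant of the coordinate differences = 205·(-190) − 285·(-365) = 65075.
∂h/∂x = [(+2.9)·(-190) − (+3.6)·(-365)] / 65075 = +0.01172
∂h/∂y = [205·(+3.6) − 285·(+2.9)] / 65075 = -0.001360
|∇h| = √(0.01172² + -0.001360²) = 0.0118
Seepage velocity v = K·i/n = 0.11 × 0.0118 / 0.32 = 0.004056 m/day = 1.481 m/yr.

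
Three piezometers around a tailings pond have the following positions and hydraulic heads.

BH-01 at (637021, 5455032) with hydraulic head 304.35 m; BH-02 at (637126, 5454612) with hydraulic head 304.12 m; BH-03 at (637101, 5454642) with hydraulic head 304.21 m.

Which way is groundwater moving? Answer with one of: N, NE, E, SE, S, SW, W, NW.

E

Taking BH-01 as reference: BH-02−BH-01 = (105, -420, -0.23); BH-03−BH-01 = (80, -390, -0.14).
Solve a·Δx + b·Δy = Δh: det = 105·(-390) − 80·(-420) = -7350.
∂h/∂x = [(-0.23)·(-390) − (-0.14)·(-420)] / -7350 = -0.004204
∂h/∂y = [105·(-0.14) − 80·(-0.23)] / -7350 = -0.0005034
Flow = −∇h = (+0.004204 east, +0.0005034 north), which points east.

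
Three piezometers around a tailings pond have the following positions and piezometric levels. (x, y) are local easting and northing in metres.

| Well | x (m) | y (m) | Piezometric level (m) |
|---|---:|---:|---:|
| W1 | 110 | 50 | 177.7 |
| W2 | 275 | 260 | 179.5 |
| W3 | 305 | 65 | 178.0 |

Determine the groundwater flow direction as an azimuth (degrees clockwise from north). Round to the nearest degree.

Differences from W1: to W2 (Δx, Δy, Δh) = (165, 210, +1.8); to W3 = (195, 15, +0.3).
Determinant of the coordinate differences = 165·15 − 195·210 = -38475.
∂h/∂x = [(+1.8)·15 − (+0.3)·210] / -38475 = +0.0009357
∂h/∂y = [165·(+0.3) − 195·(+1.8)] / -38475 = +0.007836
Flow direction (−∇h) has components (-0.0009357 E, -0.007836 N).
Azimuth = atan2(E, N) = atan2(-0.0009357, -0.007836) = 186.8° ≈ 187°.

187°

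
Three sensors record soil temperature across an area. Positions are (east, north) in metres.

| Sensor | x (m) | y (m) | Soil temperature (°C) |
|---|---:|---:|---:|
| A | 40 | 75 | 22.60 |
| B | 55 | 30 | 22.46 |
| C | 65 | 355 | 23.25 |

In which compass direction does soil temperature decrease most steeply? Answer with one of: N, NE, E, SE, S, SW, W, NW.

SE

Differences from A: to B (Δx, Δy, Δh) = (15, -45, -0.14); to C = (25, 280, +0.65).
Determinant of the coordinate differences = 15·280 − 25·(-45) = 5325.
∂T/∂x = [(-0.14)·280 − (+0.65)·(-45)] / 5325 = -0.001869
∂T/∂y = [15·(+0.65) − 25·(-0.14)] / 5325 = +0.002488
Steepest decrease is along −∇f = (+0.001869 E, -0.002488 N) → southeast.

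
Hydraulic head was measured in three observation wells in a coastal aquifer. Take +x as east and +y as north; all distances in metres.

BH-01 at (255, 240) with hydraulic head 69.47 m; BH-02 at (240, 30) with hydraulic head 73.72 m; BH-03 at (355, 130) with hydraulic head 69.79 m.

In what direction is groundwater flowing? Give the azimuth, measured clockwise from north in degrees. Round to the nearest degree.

With h = a·x + b·y + c and BH-01 as origin, the differences give:
  (-15)·a + (-210)·b = +4.25
  100·a + (-110)·b = +0.32
Eliminate b (×(-110) and ×(-210), subtract): 22650·a = -400.300 → a = ∂h/∂x = -0.01767
Back-substitute: b = ∂h/∂y = -0.01898.
Flow direction (−∇h) has components (+0.01767 E, +0.01898 N).
Azimuth = atan2(E, N) = atan2(+0.01767, +0.01898) = 43.0° ≈ 043°.

043°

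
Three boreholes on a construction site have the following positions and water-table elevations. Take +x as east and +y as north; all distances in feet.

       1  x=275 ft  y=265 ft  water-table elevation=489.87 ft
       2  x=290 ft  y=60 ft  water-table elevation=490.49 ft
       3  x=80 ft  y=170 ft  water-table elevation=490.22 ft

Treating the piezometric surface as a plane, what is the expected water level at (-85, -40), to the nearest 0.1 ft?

490.9 ft

Differences from 1: to 2 (Δx, Δy, Δh) = (15, -205, +0.62); to 3 = (-195, -95, +0.35).
Determinant of the coordinate differences = 15·(-95) − (-195)·(-205) = -41400.
∂h/∂x = [(+0.62)·(-95) − (+0.35)·(-205)] / -41400 = -0.0003104
∂h/∂y = [15·(+0.35) − (-195)·(+0.62)] / -41400 = -0.003047
h(-85, -40) = 489.87 + (-0.0003104)·(-360) + (-0.003047)·(-305) = 489.87 +0.112 +0.929 = 490.911 ft.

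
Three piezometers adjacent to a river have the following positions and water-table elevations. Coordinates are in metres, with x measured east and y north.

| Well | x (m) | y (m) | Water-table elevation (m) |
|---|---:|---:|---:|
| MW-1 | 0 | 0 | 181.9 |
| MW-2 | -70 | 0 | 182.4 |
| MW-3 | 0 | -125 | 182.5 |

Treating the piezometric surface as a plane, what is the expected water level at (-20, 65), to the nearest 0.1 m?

181.7 m

∂h/∂x = (182.4 − 181.9) / (-70 − 0) = -0.007143
∂h/∂y = (182.5 − 181.9) / (-125 − 0) = -0.004800
h(-20, 65) = 181.9 + (-0.007143)·(-20) + (-0.004800)·(65) = 181.9 +0.143 -0.312 = 181.731 m.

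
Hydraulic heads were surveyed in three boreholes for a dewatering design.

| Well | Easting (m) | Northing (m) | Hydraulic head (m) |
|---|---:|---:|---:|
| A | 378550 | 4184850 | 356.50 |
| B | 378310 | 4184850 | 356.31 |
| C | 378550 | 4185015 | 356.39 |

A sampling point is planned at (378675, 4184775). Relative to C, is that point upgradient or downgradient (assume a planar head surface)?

upgradient

∂h/∂x = (356.31 − 356.50) / (378310 − 378550) = +0.0007917
∂h/∂y = (356.39 − 356.50) / (4185015 − 4184850) = -0.0006667
Head at (378675, 4184775) = 356.50 + (+0.0007917)·(125) + (-0.0006667)·(-75) = 356.65 m.
That is higher than the 356.39 m at C, so the point is upgradient.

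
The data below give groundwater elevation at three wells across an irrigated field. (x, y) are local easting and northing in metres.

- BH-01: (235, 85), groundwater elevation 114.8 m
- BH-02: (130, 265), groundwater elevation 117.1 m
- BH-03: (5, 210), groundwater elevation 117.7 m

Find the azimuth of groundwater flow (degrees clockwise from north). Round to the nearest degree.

Three-point gradient (reference BH-01): Δ to BH-02 = (-105, 180, +2.3), Δ to BH-03 = (-230, 125, +2.9).
∂h/∂x = -0.008294, ∂h/∂y = +0.007940 (det = 28275).
Flow direction (−∇h) has components (+0.008294 E, -0.007940 N).
Azimuth = atan2(E, N) = atan2(+0.008294, -0.007940) = 133.8° ≈ 134°.

134°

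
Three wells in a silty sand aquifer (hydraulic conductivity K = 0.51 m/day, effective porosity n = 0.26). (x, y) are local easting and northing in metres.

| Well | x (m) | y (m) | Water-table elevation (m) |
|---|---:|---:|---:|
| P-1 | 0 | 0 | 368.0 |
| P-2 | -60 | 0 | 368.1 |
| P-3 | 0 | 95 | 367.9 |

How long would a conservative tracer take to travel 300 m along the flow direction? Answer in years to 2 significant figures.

210 years

∂h/∂x = (368.1 − 368.0) / (-60 − 0) = -0.001667
∂h/∂y = (367.9 − 368.0) / (95 − 0) = -0.001053
|∇h| = √(-0.001667² + -0.001053²) = 0.001972
Seepage velocity v = K·i/n = 0.51 × 0.001972 / 0.26 = 0.003868 m/day.
t = 300 / 0.003868 = 7.756e+04 days = 212 years.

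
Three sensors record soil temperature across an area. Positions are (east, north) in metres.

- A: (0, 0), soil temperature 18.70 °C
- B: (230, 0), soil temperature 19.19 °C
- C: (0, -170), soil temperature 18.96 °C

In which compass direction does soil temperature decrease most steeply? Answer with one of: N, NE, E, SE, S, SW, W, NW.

∂T/∂x = (19.19 − 18.70) / (230 − 0) = +0.002130
∂T/∂y = (18.96 − 18.70) / (-170 − 0) = -0.001529
Steepest decrease is along −∇f = (-0.002130 E, +0.001529 N) → northwest.

NW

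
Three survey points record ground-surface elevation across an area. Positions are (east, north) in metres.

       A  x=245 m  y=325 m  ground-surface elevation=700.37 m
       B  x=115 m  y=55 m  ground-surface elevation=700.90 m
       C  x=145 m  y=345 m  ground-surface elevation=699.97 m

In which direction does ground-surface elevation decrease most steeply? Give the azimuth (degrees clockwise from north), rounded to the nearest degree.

Differences from A: to B (Δx, Δy, Δh) = (-130, -270, +0.53); to C = (-100, 20, -0.40).
Determinant of the coordinate differences = (-130)·20 − (-100)·(-270) = -29600.
∂z/∂x = [(+0.53)·20 − (-0.40)·(-270)] / -29600 = +0.003291
∂z/∂y = [(-130)·(-0.40) − (-100)·(+0.53)] / -29600 = -0.003547
Steepest decrease is along −∇f: components (-0.003291 E, +0.003547 N).
Azimuth = atan2(-0.003291, +0.003547) = 317.2° ≈ 317°.

317°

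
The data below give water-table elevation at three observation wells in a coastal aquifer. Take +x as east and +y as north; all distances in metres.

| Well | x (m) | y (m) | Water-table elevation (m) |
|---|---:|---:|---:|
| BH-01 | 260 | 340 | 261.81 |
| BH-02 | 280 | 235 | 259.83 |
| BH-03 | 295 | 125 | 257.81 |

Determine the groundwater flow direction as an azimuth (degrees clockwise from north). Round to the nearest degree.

152°

With h = a·x + b·y + c and BH-01 as origin, the differences give:
  20·a + (-105)·b = -1.98
  35·a + (-215)·b = -4.00
Eliminate b (×(-215) and ×(-105), subtract): -625·a = 5.700 → a = ∂h/∂x = -0.009120
Back-substitute: b = ∂h/∂y = +0.01712.
Flow direction (−∇h) has components (+0.009120 E, -0.01712 N).
Azimuth = atan2(E, N) = atan2(+0.009120, -0.01712) = 152.0° ≈ 152°.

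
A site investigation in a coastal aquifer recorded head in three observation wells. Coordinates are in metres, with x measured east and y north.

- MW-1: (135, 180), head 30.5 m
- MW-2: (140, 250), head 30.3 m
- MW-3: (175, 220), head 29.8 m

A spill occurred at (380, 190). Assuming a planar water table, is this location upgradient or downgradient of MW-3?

Differences from MW-1: to MW-2 (Δx, Δy, Δh) = (5, 70, -0.2); to MW-3 = (40, 40, -0.7).
Solve a·Δx + b·Δy = Δh: det = 5·40 − 40·70 = -2600.
∂h/∂x = [(-0.2)·40 − (-0.7)·70] / -2600 = -0.01577
∂h/∂y = [5·(-0.7) − 40·(-0.2)] / -2600 = -0.001731
Head at (380, 190) = 30.5 + (-0.01577)·(245) + (-0.001731)·(10) = 26.62 m.
That is lower than the 29.8 m at MW-3, so the point is downgradient.

downgradient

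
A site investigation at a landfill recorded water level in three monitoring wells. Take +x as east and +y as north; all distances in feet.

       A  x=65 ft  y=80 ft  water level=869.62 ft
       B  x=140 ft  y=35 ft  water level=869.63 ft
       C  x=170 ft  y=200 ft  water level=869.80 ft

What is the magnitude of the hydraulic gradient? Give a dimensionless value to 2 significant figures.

Differences from A: to B (Δx, Δy, Δh) = (75, -45, +0.01); to C = (105, 120, +0.18).
Solve a·Δx + b·Δy = Δh: det = 75·120 − 105·(-45) = 13725.
∂h/∂x = [(+0.01)·120 − (+0.18)·(-45)] / 13725 = +0.0006776
∂h/∂y = [75·(+0.18) − 105·(+0.01)] / 13725 = +0.0009071
|∇h| = √(0.0006776² + 0.0009071²) = 0.001132

0.0011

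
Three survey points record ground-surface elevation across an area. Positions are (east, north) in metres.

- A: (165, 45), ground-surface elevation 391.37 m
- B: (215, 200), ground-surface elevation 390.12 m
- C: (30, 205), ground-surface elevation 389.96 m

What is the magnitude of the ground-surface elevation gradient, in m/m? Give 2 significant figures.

Taking A as reference: B−A = (50, 155, -1.25); C−A = (-135, 160, -1.41).
Solve a·Δx + b·Δy = Δz: det = 50·160 − (-135)·155 = 28925.
∂z/∂x = [(-1.25)·160 − (-1.41)·155] / 28925 = +0.0006413
∂z/∂y = [50·(-1.41) − (-135)·(-1.25)] / 28925 = -0.008271
|∇f| = √(0.0006413² + -0.008271²) = 0.008296 m/m

0.0083 m/m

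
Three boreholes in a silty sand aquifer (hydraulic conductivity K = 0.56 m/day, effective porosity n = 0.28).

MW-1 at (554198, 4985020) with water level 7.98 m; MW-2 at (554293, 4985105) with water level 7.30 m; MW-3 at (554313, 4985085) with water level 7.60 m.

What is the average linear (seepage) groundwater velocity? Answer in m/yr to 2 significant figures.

8.9 m/yr

Taking MW-1 as reference: MW-2−MW-1 = (95, 85, -0.68); MW-3−MW-1 = (115, 65, -0.38).
Determinant of the coordinate differences = 95·65 − 115·85 = -3600.
∂h/∂x = [(-0.68)·65 − (-0.38)·85] / -3600 = +0.003306
∂h/∂y = [95·(-0.38) − 115·(-0.68)] / -3600 = -0.01169
|∇h| = √(0.003306² + -0.01169²) = 0.01215
Seepage velocity v = K·i/n = 0.56 × 0.01215 / 0.28 = 0.0243 m/day = 8.876 m/yr.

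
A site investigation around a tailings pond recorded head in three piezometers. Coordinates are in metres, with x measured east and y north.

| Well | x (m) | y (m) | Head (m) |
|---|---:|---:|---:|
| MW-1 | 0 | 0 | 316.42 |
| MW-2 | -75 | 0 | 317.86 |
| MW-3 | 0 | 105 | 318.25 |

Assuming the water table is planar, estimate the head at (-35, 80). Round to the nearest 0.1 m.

∂h/∂x = (317.86 − 316.42) / (-75 − 0) = -0.01920
∂h/∂y = (318.25 − 316.42) / (105 − 0) = +0.01743
h(-35, 80) = 316.42 + (-0.01920)·(-35) + (+0.01743)·(80) = 316.42 +0.672 +1.394 = 318.486 m.

318.5 m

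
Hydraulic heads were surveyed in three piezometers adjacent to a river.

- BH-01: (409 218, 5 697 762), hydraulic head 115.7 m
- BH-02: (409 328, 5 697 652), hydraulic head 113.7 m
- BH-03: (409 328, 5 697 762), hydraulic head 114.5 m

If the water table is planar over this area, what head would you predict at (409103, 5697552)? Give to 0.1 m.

115.4 m

With h = a·x + b·y + c and BH-01 as origin, the differences give:
  110·a + (-110)·b = -2.0
  110·a + 0·b = -1.2
Eliminate b (×0 and ×(-110), subtract): 12100·a = -132.00 → a = ∂h/∂x = -0.01091
Back-substitute: b = ∂h/∂y = +0.007273.
h(409103, 5697552) = 115.7 + (-0.01091)·(-115) + (+0.007273)·(-210) = 115.7 +1.255 -1.527 = 115.427 m.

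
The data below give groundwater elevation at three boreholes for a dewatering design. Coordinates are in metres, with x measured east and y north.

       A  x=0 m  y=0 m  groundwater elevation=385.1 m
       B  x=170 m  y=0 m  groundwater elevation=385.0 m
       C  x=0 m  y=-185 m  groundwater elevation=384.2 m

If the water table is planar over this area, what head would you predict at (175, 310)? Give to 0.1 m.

386.5 m

∂h/∂x = (385.0 − 385.1) / (170 − 0) = -0.0005882
∂h/∂y = (384.2 − 385.1) / (-185 − 0) = +0.004865
h(175, 310) = 385.1 + (-0.0005882)·(175) + (+0.004865)·(310) = 385.1 -0.103 +1.508 = 386.505 m.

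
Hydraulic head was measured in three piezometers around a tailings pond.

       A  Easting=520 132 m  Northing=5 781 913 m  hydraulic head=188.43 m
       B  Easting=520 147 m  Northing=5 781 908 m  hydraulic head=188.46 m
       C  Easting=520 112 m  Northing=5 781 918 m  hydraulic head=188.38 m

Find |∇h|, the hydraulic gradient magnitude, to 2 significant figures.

0.0072

Taking A as reference: B−A = (15, -5, +0.03); C−A = (-20, 5, -0.05).
Determinant of the coordinate differences = 15·5 − (-20)·(-5) = -25.
∂h/∂x = [(+0.03)·5 − (-0.05)·(-5)] / -25 = +0.004000
∂h/∂y = [15·(-0.05) − (-20)·(+0.03)] / -25 = +0.006000
|∇h| = √(0.004000² + 0.006000²) = 0.007211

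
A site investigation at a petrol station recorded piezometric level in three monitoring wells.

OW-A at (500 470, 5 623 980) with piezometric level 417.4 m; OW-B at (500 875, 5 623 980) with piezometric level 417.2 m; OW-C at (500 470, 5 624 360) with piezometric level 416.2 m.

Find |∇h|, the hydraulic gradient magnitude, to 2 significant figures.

0.0032

∂h/∂x = (417.2 − 417.4) / (500875 − 500470) = -0.0004938
∂h/∂y = (416.2 − 417.4) / (5624360 − 5623980) = -0.003158
|∇h| = √(-0.0004938² + -0.003158²) = 0.003196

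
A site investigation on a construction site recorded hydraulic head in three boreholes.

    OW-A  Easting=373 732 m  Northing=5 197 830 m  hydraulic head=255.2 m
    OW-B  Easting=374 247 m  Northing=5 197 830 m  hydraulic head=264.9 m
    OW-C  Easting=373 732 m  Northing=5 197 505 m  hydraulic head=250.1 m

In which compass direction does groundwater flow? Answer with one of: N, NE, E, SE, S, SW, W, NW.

∂h/∂x = (264.9 − 255.2) / (374247 − 373732) = +0.01883
∂h/∂y = (250.1 − 255.2) / (5197505 − 5197830) = +0.01569
Flow = −∇h = (-0.01883 east, -0.01569 north), which points southwest.

SW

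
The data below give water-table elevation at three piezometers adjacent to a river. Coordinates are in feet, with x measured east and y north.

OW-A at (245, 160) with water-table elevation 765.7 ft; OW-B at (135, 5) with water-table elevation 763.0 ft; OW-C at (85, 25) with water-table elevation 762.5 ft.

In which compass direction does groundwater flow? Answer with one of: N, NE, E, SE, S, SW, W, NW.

SW

With h = a·x + b·y + c and OW-A as origin, the differences give:
  (-110)·a + (-155)·b = -2.7
  (-160)·a + (-135)·b = -3.2
Eliminate b (×(-135) and ×(-155), subtract): -9950·a = -131.50 → a = ∂h/∂x = +0.01322
Back-substitute: b = ∂h/∂y = +0.008040.
Flow = −∇h = (-0.01322 east, -0.008040 north), which points southwest.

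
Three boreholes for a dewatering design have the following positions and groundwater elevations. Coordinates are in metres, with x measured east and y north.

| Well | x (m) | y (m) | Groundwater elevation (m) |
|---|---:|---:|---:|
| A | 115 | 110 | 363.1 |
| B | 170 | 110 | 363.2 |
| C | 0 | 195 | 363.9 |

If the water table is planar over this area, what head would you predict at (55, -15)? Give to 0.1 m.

Taking A as reference: B−A = (55, 0, +0.1); C−A = (-115, 85, +0.8).
Determinant of the coordinate differences = 55·85 − (-115)·0 = 4675.
∂h/∂x = [(+0.1)·85 − (+0.8)·0] / 4675 = +0.001818
∂h/∂y = [55·(+0.8) − (-115)·(+0.1)] / 4675 = +0.01187
h(55, -15) = 363.1 + (+0.001818)·(-60) + (+0.01187)·(-125) = 363.1 -0.109 -1.484 = 361.507 m.

361.5 m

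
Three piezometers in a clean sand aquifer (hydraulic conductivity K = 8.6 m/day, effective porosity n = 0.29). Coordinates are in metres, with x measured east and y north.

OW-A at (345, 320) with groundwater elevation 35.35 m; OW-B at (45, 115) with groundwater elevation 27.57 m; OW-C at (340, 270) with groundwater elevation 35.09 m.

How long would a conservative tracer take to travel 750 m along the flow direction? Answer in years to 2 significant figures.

2.9 years

Taking OW-A as reference: OW-B−OW-A = (-300, -205, -7.78); OW-C−OW-A = (-5, -50, -0.26).
Determinant of the coordinate differences = (-300)·(-50) − (-5)·(-205) = 13975.
∂h/∂x = [(-7.78)·(-50) − (-0.26)·(-205)] / 13975 = +0.02402
∂h/∂y = [(-300)·(-0.26) − (-5)·(-7.78)] / 13975 = +0.002798
|∇h| = √(0.02402² + 0.002798²) = 0.02418
Seepage velocity v = K·i/n = 8.6 × 0.02418 / 0.29 = 0.7171 m/day.
t = 750 / 0.7171 = 1046 days = 2.86 years.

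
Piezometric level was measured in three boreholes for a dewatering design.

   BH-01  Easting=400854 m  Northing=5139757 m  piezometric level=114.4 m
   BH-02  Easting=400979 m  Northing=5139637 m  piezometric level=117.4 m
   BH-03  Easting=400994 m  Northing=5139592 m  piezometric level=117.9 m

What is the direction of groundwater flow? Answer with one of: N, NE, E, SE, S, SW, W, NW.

W

Differences from BH-01: to BH-02 (Δx, Δy, Δh) = (125, -120, +3.0); to BH-03 = (140, -165, +3.5).
Solve a·Δx + b·Δy = Δh: det = 125·(-165) − 140·(-120) = -3825.
∂h/∂x = [(+3.0)·(-165) − (+3.5)·(-120)] / -3825 = +0.01961
∂h/∂y = [125·(+3.5) − 140·(+3.0)] / -3825 = -0.004575
Flow = −∇h = (-0.01961 east, +0.004575 north), which points west.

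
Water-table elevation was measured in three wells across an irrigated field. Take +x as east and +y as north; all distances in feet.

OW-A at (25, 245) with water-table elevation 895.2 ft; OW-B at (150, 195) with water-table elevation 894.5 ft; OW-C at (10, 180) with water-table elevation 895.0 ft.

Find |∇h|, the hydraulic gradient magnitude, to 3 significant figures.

0.00566

Three-point gradient (reference OW-A): Δ to OW-B = (125, -50, -0.7), Δ to OW-C = (-15, -65, -0.2).
∂h/∂x = -0.004000, ∂h/∂y = +0.004000 (det = -8875).
|∇h| = √(-0.004000² + 0.004000²) = 0.005657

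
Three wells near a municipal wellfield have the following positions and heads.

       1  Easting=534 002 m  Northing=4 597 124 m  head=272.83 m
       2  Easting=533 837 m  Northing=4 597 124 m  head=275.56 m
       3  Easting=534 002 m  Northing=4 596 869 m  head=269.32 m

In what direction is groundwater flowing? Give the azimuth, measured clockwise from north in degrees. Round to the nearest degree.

∂h/∂x = (275.56 − 272.83) / (533837 − 534002) = -0.01655
∂h/∂y = (269.32 − 272.83) / (4596869 − 4597124) = +0.01376
Flow direction (−∇h) has components (+0.01655 E, -0.01376 N).
Azimuth = atan2(E, N) = atan2(+0.01655, -0.01376) = 129.8° ≈ 130°.

130°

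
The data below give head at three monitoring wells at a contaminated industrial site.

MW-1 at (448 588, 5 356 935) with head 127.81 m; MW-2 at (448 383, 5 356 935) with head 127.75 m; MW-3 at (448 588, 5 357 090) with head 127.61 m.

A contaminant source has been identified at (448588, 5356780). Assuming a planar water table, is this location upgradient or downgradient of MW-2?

∂h/∂x = (127.75 − 127.81) / (448383 − 448588) = +0.0002927
∂h/∂y = (127.61 − 127.81) / (5357090 − 5356935) = -0.001290
Head at (448588, 5356780) = 127.81 + (+0.0002927)·(0) + (-0.001290)·(-155) = 128.01 m.
That is higher than the 127.75 m at MW-2, so the point is upgradient.

upgradient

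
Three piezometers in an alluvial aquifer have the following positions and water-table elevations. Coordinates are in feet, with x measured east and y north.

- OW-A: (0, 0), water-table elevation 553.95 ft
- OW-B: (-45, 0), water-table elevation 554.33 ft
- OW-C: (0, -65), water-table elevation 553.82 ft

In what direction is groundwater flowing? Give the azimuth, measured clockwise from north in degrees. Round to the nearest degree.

∂h/∂x = (554.33 − 553.95) / (-45 − 0) = -0.008444
∂h/∂y = (553.82 − 553.95) / (-65 − 0) = +0.002000
Flow direction (−∇h) has components (+0.008444 E, -0.002000 N).
Azimuth = atan2(E, N) = atan2(+0.008444, -0.002000) = 103.3° ≈ 103°.

103°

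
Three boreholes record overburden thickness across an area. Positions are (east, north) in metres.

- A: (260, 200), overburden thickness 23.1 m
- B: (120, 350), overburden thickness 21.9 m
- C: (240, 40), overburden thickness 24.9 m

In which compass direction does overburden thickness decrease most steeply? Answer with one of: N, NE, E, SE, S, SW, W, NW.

Differences from A: to B (Δx, Δy, Δh) = (-140, 150, -1.2); to C = (-20, -160, +1.8).
Solve a·Δx + b·Δy = Δd: det = (-140)·(-160) − (-20)·150 = 25400.
∂d/∂x = [(-1.2)·(-160) − (+1.8)·150] / 25400 = -0.003071
∂d/∂y = [(-140)·(+1.8) − (-20)·(-1.2)] / 25400 = -0.01087
Steepest decrease is along −∇f = (+0.003071 E, +0.01087 N) → north.

N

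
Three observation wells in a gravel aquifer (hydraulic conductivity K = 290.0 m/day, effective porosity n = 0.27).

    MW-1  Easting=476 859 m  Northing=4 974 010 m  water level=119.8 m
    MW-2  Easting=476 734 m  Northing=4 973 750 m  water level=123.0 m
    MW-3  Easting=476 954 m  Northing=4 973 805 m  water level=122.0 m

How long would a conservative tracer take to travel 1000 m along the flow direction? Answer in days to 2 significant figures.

With h = a·x + b·y + c and MW-1 as origin, the differences give:
  (-125)·a + (-260)·b = +3.2
  95·a + (-205)·b = +2.2
Eliminate b (×(-205) and ×(-260), subtract): 50325·a = -84.00 → a = ∂h/∂x = -0.001669
Back-substitute: b = ∂h/∂y = -0.01151.
|∇h| = √(-0.001669² + -0.01151²) = 0.01163
Seepage velocity v = K·i/n = 290.0 × 0.01163 / 0.27 = 12.49 m/day.
t = 1000 / 12.49 = 80.06 days.

80 days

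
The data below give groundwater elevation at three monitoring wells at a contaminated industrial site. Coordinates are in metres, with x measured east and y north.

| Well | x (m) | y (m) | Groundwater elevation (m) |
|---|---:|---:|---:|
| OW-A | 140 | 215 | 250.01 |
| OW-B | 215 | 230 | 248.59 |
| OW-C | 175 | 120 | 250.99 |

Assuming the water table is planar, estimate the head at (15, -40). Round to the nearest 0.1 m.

Differences from OW-A: to OW-B (Δx, Δy, Δh) = (75, 15, -1.42); to OW-C = (35, -95, +0.98).
Solve a·Δx + b·Δy = Δh: det = 75·(-95) − 35·15 = -7650.
∂h/∂x = [(-1.42)·(-95) − (+0.98)·15] / -7650 = -0.01571
∂h/∂y = [75·(+0.98) − 35·(-1.42)] / -7650 = -0.01610
h(15, -40) = 250.01 + (-0.01571)·(-125) + (-0.01610)·(-255) = 250.01 +1.964 +4.107 = 256.081 m.

256.1 m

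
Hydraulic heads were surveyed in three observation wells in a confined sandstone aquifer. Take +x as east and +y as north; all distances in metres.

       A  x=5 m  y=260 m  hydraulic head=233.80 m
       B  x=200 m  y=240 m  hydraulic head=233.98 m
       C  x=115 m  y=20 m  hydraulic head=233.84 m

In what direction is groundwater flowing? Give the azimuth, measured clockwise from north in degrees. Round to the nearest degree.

254°

Differences from A: to B (Δx, Δy, Δh) = (195, -20, +0.18); to C = (110, -240, +0.04).
Determinant of the coordinate differences = 195·(-240) − 110·(-20) = -44600.
∂h/∂x = [(+0.18)·(-240) − (+0.04)·(-20)] / -44600 = +0.0009507
∂h/∂y = [195·(+0.04) − 110·(+0.18)] / -44600 = +0.0002691
Flow direction (−∇h) has components (-0.0009507 E, -0.0002691 N).
Azimuth = atan2(E, N) = atan2(-0.0009507, -0.0002691) = 254.2° ≈ 254°.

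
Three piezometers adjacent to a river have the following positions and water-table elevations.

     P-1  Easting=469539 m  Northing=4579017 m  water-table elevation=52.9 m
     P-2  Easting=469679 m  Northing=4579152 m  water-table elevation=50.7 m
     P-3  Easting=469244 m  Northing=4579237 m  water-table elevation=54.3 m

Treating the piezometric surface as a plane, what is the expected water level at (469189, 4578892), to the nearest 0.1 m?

Differences from P-1: to P-2 (Δx, Δy, Δh) = (140, 135, -2.2); to P-3 = (-295, 220, +1.4).
Solve a·Δx + b·Δy = Δh: det = 140·220 − (-295)·135 = 70625.
∂h/∂x = [(-2.2)·220 − (+1.4)·135] / 70625 = -0.009529
∂h/∂y = [140·(+1.4) − (-295)·(-2.2)] / 70625 = -0.006414
h(469189, 4578892) = 52.9 + (-0.009529)·(-350) + (-0.006414)·(-125) = 52.9 +3.335 +0.802 = 57.037 m.

57.0 m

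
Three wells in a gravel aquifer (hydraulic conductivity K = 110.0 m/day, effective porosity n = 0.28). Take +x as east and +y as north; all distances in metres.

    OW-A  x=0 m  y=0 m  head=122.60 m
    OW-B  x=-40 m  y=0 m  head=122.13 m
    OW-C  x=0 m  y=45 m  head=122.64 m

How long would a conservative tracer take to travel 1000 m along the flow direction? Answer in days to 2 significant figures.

∂h/∂x = (122.13 − 122.60) / (-40 − 0) = +0.01175
∂h/∂y = (122.64 − 122.60) / (45 − 0) = +0.0008889
|∇h| = √(0.01175² + 0.0008889²) = 0.01178
Seepage velocity v = K·i/n = 110.0 × 0.01178 / 0.28 = 4.628 m/day.
t = 1000 / 4.628 = 216.1 days.

220 days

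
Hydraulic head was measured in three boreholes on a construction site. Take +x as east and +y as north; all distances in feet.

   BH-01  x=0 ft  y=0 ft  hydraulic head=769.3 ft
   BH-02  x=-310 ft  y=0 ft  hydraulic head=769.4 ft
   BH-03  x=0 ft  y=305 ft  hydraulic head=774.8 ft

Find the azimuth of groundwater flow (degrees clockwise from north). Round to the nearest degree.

179°

∂h/∂x = (769.4 − 769.3) / (-310 − 0) = -0.0003226
∂h/∂y = (774.8 − 769.3) / (305 − 0) = +0.01803
Flow direction (−∇h) has components (+0.0003226 E, -0.01803 N).
Azimuth = atan2(E, N) = atan2(+0.0003226, -0.01803) = 179.0° ≈ 179°.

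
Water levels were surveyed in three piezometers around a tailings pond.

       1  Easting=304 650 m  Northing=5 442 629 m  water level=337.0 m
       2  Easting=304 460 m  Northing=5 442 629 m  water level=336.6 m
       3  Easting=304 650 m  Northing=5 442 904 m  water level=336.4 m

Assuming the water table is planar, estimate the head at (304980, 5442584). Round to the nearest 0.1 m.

337.8 m

∂h/∂x = (336.6 − 337.0) / (304460 − 304650) = +0.002105
∂h/∂y = (336.4 − 337.0) / (5442904 − 5442629) = -0.002182
h(304980, 5442584) = 337.0 + (+0.002105)·(330) + (-0.002182)·(-45) = 337.0 +0.695 +0.098 = 337.793 m.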